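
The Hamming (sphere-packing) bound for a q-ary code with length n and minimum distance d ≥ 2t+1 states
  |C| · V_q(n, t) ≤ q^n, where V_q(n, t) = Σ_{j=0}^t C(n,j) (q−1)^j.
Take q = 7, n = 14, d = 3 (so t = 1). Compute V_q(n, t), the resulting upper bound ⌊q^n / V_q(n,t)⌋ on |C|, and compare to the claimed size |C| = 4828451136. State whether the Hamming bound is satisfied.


V_q(n, t) = 85, q^n = 678223072849, Hamming bound = 7979094974, |C| = 4828451136 ≤ bound (satisfied).

Step 1: Compute V_q(n, t) = Σ_{j=0}^1 C(n, j) (q−1)^j.
  j = 0: C(14,0)·(6)^0 = 1·1 = 1.
  j = 1: C(14,1)·(6)^1 = 14·6 = 84.
  V_q(n, t) = 1 + 84 = 85.
Step 2: q^n = 7^14 = 678223072849.
Step 3: Hamming bound ⌊q^n / V_q(n,t)⌋ = ⌊678223072849/85⌋ = 7979094974.
Step 4: Compare |C| = 4828451136 to 7979094974: satisfied.
The claimed |C| lies below the Hamming bound.


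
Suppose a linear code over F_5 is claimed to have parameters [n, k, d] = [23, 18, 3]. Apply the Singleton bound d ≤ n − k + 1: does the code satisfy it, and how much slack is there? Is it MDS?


Singleton RHS = n − k + 1 = 6, slack = 3, bound satisfied, not MDS.

Singleton bound: d ≤ n − k + 1.
Here n = 23, k = 18, so n − k + 1 = 6.
Given d = 3, check d ≤ 6: YES.
Slack = (n − k + 1) − d = 3.
The code is NOT MDS (slack = 3 > 0).
Description: the claimed parameters are [23, 18, 3]_5; such a code would be non-MDS.


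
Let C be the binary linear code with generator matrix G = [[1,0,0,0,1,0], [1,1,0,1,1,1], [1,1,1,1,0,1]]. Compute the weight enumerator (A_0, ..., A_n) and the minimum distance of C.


Weight distribution: A_0 = 1, A_2 = 3, A_3 = 1, A_5 = 3. Minimum distance d = 2.

Enumerate all 2^3 = 8 messages m ∈ F_2^3.
For each, compute codeword c = mG in F_2^6, then tally its weight.
  m = 000 → c = 000000, weight = 0.
  m = 100 → c = 100010, weight = 2.
  m = 010 → c = 110111, weight = 5.
  m = 110 → c = 010101, weight = 3.
  m = 001 → c = 111101, weight = 5.
  m = 101 → c = 011111, weight = 5.
  m = 011 → c = 001010, weight = 2.
  m = 111 → c = 101000, weight = 2.
Tally weights:
  weight 0: 1 codewords.
  weight 2: 3 codewords.
  weight 3: 1 codewords.
  weight 5: 3 codewords.
Minimum distance d = smallest w > 0 with A_w > 0 = 2.
Sanity: Σ A_w = 8 = 2^3 = 8 ✓.


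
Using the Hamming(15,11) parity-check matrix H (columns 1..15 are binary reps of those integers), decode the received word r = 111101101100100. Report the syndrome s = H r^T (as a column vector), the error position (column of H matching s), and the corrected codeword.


s = (1, 0, 1, 1)^T, error position = 11, corrected codeword c = 111101101110100

Compute s = H r^T mod 2 one row at a time:
  s_1 = 0 + 1 + 1 + 0 + 0 + 1 + 0 + 0 = 3 ≡ 1 (mod 2).
  s_2 = 1 + 0 + 1 + 1 + 0 + 1 + 0 + 0 = 4 ≡ 0 (mod 2).
  s_3 = 1 + 1 + 1 + 1 + 1 + 0 + 0 + 0 = 5 ≡ 1 (mod 2).
  s_4 = 1 + 1 + 0 + 1 + 1 + 0 + 1 + 0 = 5 ≡ 1 (mod 2).
s = (1, 0, 1, 1)^T — this equals column 11 of H (binary 1011), so error is at position 11.
Correct: flip bit 11 of r = 111101101100100 to get c = 111101101110100.


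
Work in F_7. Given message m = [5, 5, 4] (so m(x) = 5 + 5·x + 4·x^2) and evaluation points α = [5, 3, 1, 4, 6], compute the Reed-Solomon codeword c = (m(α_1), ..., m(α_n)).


c = [4, 0, 0, 5, 4]

Message polynomial: m(x) = 5 + 5·x + 4·x^2 (mod 7).
For each evaluation point α_i, compute m(α_i) mod 7:
  α_1 = 5: Horner steps 4 → 4 → 4, so m(5) = 4.
  α_2 = 3: Horner steps 4 → 3 → 0, so m(3) = 0.
  α_3 = 1: Horner steps 4 → 2 → 0, so m(1) = 0.
  α_4 = 4: Horner steps 4 → 0 → 5, so m(4) = 5.
  α_5 = 6: Horner steps 4 → 1 → 4, so m(6) = 4.
Codeword c = [4, 0, 0, 5, 4] ∈ F_7^5.


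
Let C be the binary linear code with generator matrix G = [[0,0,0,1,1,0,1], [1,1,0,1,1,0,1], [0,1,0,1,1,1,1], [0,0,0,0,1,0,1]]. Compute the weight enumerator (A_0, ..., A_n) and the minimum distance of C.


Weight distribution: A_0 = 1, A_1 = 1, A_2 = 4, A_3 = 4, A_4 = 3, A_5 = 3. Minimum distance d = 1.

Enumerate all 2^4 = 16 messages m ∈ F_2^4.
For each, compute codeword c = mG in F_2^7, then tally its weight.
  m = 0000 → c = 0000000, weight = 0.
  m = 1000 → c = 0001101, weight = 3.
  m = 0100 → c = 1101101, weight = 5.
  m = 1100 → c = 1100000, weight = 2.
  m = 0010 → c = 0101111, weight = 5.
  m = 1010 → c = 0100010, weight = 2.
  m = 0110 → c = 1000010, weight = 2.
  m = 1110 → c = 1001111, weight = 5.
  m = 0001 → c = 0000101, weight = 2.
  m = 1001 → c = 0001000, weight = 1.
  m = 0101 → c = 1101000, weight = 3.
  m = 1101 → c = 1100101, weight = 4.
  m = 0011 → c = 0101010, weight = 3.
  m = 1011 → c = 0100111, weight = 4.
  m = 0111 → c = 1000111, weight = 4.
  m = 1111 → c = 1001010, weight = 3.
Tally weights:
  weight 0: 1 codewords.
  weight 1: 1 codewords.
  weight 2: 4 codewords.
  weight 3: 4 codewords.
  weight 4: 3 codewords.
  weight 5: 3 codewords.
Minimum distance d = smallest w > 0 with A_w > 0 = 1.
Sanity: Σ A_w = 16 = 2^4 = 16 ✓.


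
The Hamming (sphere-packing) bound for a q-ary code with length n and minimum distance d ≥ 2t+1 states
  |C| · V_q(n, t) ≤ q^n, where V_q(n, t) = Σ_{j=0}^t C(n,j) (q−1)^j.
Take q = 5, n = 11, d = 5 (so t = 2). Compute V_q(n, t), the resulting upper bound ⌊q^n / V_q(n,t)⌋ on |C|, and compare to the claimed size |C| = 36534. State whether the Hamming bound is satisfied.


V_q(n, t) = 925, q^n = 48828125, Hamming bound = 52787, |C| = 36534 ≤ bound (satisfied).

Step 1: Compute V_q(n, t) = Σ_{j=0}^2 C(n, j) (q−1)^j.
  j = 0: C(11,0)·(4)^0 = 1·1 = 1.
  j = 1: C(11,1)·(4)^1 = 11·4 = 44.
  j = 2: C(11,2)·(4)^2 = 55·16 = 880.
  V_q(n, t) = 1 + 44 + 880 = 925.
Step 2: q^n = 5^11 = 48828125.
Step 3: Hamming bound ⌊q^n / V_q(n,t)⌋ = ⌊48828125/925⌋ = 52787.
Step 4: Compare |C| = 36534 to 52787: satisfied.
The claimed |C| lies below the Hamming bound.


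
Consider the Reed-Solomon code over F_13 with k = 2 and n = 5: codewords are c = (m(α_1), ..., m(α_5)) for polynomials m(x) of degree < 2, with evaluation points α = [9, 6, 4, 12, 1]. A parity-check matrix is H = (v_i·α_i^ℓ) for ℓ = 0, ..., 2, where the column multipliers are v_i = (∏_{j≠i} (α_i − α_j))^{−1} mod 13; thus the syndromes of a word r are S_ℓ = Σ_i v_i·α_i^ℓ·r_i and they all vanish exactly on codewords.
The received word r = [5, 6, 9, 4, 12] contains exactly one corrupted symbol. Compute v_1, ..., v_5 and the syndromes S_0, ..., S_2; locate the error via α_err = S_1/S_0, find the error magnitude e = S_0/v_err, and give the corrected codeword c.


S = (9, 10, 1), error at position 3, error magnitude e = 11, c = [5, 6, 11, 4, 12].

Step 1: column multipliers v_i = (∏_{j≠i}(α_i − α_j))^{−1} mod 13.
  i = 1 (α = 9): (9−6)(9−4)(9−12)(9−1) = 3·5·(−3)·8 = −360 ≡ 4, so v_1 = 4^{−1} = 10 (mod 13).
  i = 2 (α = 6): (6−9)(6−4)(6−12)(6−1) = (−3)·2·(−6)·5 = 180 ≡ 11, so v_2 = 11^{−1} = 6 (mod 13).
  i = 3 (α = 4): (4−9)(4−6)(4−12)(4−1) = (−5)·(−2)·(−8)·3 = −240 ≡ 7, so v_3 = 7^{−1} = 2 (mod 13).
  i = 4 (α = 12): (12−9)(12−6)(12−4)(12−1) = 3·6·8·11 = 1584 ≡ 11, so v_4 = 11^{−1} = 6 (mod 13).
  i = 5 (α = 1): (1−9)(1−6)(1−4)(1−12) = (−8)·(−5)·(−3)·(−11) = 1320 ≡ 7, so v_5 = 7^{−1} = 2 (mod 13).
  v = [10, 6, 2, 6, 2].
Step 2: syndromes of r = [5, 6, 9, 4, 12] (all sums mod 13).
  S_0 = Σ v_i r_i = 10·5 + 6·6 + 2·9 + 6·4 + 2·12 = 152 ≡ 9.
  S_1 = Σ v_i α_i r_i = 10·9·5 + 6·6·6 + 2·4·9 + 6·12·4 + 2·1·12 = 1050 ≡ 10.
  α_i^2 mod 13 = [3, 10, 3, 1, 1].
  S_2 = Σ v_i α_i^2 r_i = 10·3·5 + 6·10·6 + 2·3·9 + 6·1·4 + 2·1·12 = 612 ≡ 1.
  S = (9, 10, 1) ≠ 0, so r is not a codeword (an error is present).
Step 3: locate the error. For a single error e at position i, S_ℓ = v_i·e·α_i^ℓ, so α_err = S_1/S_0.
  S_0^{−1} = 9^{−1} = 3 (mod 13), so α_err = 10·3 = 30 ≡ 4 = α_3. Error position i = 3.
  Consistency check: S_2/S_1 = 1·4 = 4 ≡ 4 = α_err ✓ (single-error assumption holds).
Step 4: error magnitude e = S_0/v_3 = S_0·∏_{j≠3}(α_3 − α_j) = 9·7 = 63 ≡ 11 (mod 13).
Step 5: correct position 3: c_3 = r_3 − e = 9 − 11 ≡ 11 (mod 13). Hence c = [5, 6, 11, 4, 12].
  Check: interpolating c through the α_i gives m(x) = 8 + 4·x (degree < 2) with m(α_i) = c_i for every i, so c is indeed a codeword.


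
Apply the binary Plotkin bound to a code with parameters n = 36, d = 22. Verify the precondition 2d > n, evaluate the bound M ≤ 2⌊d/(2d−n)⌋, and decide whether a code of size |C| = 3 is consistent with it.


Plotkin bound M ≤ 4; given |C| = 3 ≤ bound (satisfied).

Check applicability: 2d = 44, n = 36.
2d − n = 8 > 0, so Plotkin applies.
Compute d/(2d−n) = 22/8 ≈ 2.7500.
⌊d/(2d−n)⌋ = 2.
Plotkin bound: M ≤ 2·2 = 4.
Given |C| = 3, check: satisfied.
This |C| is below the Plotkin bound.


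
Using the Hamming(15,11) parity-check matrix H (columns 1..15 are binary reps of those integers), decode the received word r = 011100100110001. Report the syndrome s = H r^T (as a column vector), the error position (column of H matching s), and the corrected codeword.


s = (1, 1, 0, 0)^T, error position = 12, corrected codeword c = 011100100111001

Compute s = H r^T mod 2 one row at a time:
  s_1 = 0 + 0 + 1 + 1 + 0 + 0 + 0 + 1 = 3 ≡ 1 (mod 2).
  s_2 = 1 + 0 + 0 + 1 + 0 + 0 + 0 + 1 = 3 ≡ 1 (mod 2).
  s_3 = 1 + 1 + 0 + 1 + 1 + 1 + 0 + 1 = 6 ≡ 0 (mod 2).
  s_4 = 0 + 1 + 0 + 1 + 0 + 1 + 0 + 1 = 4 ≡ 0 (mod 2).
s = (1, 1, 0, 0)^T — this equals column 12 of H (binary 1100), so error is at position 12.
Correct: flip bit 12 of r = 011100100110001 to get c = 011100100111001.


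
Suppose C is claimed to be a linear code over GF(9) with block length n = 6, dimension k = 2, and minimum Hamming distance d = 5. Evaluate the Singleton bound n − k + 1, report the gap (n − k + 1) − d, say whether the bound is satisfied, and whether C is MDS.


Singleton RHS = n − k + 1 = 5, slack = 0, bound satisfied, MDS.

Singleton bound: d ≤ n − k + 1.
Here n = 6, k = 2, so n − k + 1 = 5.
Given d = 5, check d ≤ 5: YES.
Slack = (n − k + 1) − d = 0.
The code is MDS (slack = 0).
Description: the claimed parameters are [6, 2, 5]_9; such a code would be MDS (meets Singleton bound).


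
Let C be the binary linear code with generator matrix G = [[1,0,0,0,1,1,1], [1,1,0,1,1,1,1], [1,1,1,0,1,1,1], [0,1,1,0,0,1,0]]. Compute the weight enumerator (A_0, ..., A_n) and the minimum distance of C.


Weight distribution: A_0 = 1, A_1 = 1, A_2 = 3, A_3 = 4, A_4 = 1, A_5 = 3, A_6 = 3. Minimum distance d = 1.

Enumerate all 2^4 = 16 messages m ∈ F_2^4.
For each, compute codeword c = mG in F_2^7, then tally its weight.
  m = 0000 → c = 0000000, weight = 0.
  m = 1000 → c = 1000111, weight = 4.
  m = 0100 → c = 1101111, weight = 6.
  m = 1100 → c = 0101000, weight = 2.
  m = 0010 → c = 1110111, weight = 6.
  m = 1010 → c = 0110000, weight = 2.
  m = 0110 → c = 0011000, weight = 2.
  m = 1110 → c = 1011111, weight = 6.
  m = 0001 → c = 0110010, weight = 3.
  m = 1001 → c = 1110101, weight = 5.
  m = 0101 → c = 1011101, weight = 5.
  m = 1101 → c = 0011010, weight = 3.
  m = 0011 → c = 1000101, weight = 3.
  m = 1011 → c = 0000010, weight = 1.
  m = 0111 → c = 0101010, weight = 3.
  m = 1111 → c = 1101101, weight = 5.
Tally weights:
  weight 0: 1 codewords.
  weight 1: 1 codewords.
  weight 2: 3 codewords.
  weight 3: 4 codewords.
  weight 4: 1 codewords.
  weight 5: 3 codewords.
  weight 6: 3 codewords.
Minimum distance d = smallest w > 0 with A_w > 0 = 1.
Sanity: Σ A_w = 16 = 2^4 = 16 ✓.


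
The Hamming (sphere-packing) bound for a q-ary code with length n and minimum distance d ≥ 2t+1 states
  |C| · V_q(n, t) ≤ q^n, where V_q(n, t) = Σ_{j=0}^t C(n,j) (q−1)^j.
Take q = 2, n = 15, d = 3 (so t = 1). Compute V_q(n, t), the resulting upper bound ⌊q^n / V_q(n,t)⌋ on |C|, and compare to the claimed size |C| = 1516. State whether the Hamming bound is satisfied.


V_q(n, t) = 16, q^n = 32768, Hamming bound = 2048, |C| = 1516 ≤ bound (satisfied).

Step 1: Compute V_q(n, t) = Σ_{j=0}^1 C(n, j) (q−1)^j.
  j = 0: C(15,0)·(1)^0 = 1·1 = 1.
  j = 1: C(15,1)·(1)^1 = 15·1 = 15.
  V_q(n, t) = 1 + 15 = 16.
Step 2: q^n = 2^15 = 32768.
Step 3: Hamming bound ⌊q^n / V_q(n,t)⌋ = ⌊32768/16⌋ = 2048.
Step 4: Compare |C| = 1516 to 2048: satisfied.
The claimed |C| lies below the Hamming bound.


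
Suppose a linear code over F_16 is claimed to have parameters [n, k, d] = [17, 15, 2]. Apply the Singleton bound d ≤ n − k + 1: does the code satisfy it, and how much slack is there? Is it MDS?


Singleton RHS = n − k + 1 = 3, slack = 1, bound satisfied, not MDS.

Singleton bound: d ≤ n − k + 1.
Here n = 17, k = 15, so n − k + 1 = 3.
Given d = 2, check d ≤ 3: YES.
Slack = (n − k + 1) − d = 1.
The code is NOT MDS (slack = 1 > 0).
Description: the claimed parameters are [17, 15, 2]_16; such a code would be non-MDS.


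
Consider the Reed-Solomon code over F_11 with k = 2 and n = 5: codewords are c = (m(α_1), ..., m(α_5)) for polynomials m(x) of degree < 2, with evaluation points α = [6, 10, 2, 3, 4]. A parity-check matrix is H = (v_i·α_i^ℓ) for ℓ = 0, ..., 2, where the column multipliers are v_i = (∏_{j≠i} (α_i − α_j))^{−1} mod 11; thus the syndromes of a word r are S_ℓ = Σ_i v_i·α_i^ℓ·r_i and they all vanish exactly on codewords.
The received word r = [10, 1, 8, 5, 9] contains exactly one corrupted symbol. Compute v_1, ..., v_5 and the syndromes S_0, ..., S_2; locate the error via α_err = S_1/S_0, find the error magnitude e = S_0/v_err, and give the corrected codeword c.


S = (2, 6, 7), error at position 4, error magnitude e = 2, c = [10, 1, 8, 3, 9].

Step 1: column multipliers v_i = (∏_{j≠i}(α_i − α_j))^{−1} mod 11.
  i = 1 (α = 6): (6−10)(6−2)(6−3)(6−4) = (−4)·4·3·2 = −96 ≡ 3, so v_1 = 3^{−1} = 4 (mod 11).
  i = 2 (α = 10): (10−6)(10−2)(10−3)(10−4) = 4·8·7·6 = 1344 ≡ 2, so v_2 = 2^{−1} = 6 (mod 11).
  i = 3 (α = 2): (2−6)(2−10)(2−3)(2−4) = (−4)·(−8)·(−1)·(−2) = 64 ≡ 9, so v_3 = 9^{−1} = 5 (mod 11).
  i = 4 (α = 3): (3−6)(3−10)(3−2)(3−4) = (−3)·(−7)·1·(−1) = −21 ≡ 1, so v_4 = 1^{−1} = 1 (mod 11).
  i = 5 (α = 4): (4−6)(4−10)(4−2)(4−3) = (−2)·(−6)·2·1 = 24 ≡ 2, so v_5 = 2^{−1} = 6 (mod 11).
  v = [4, 6, 5, 1, 6].
Step 2: syndromes of r = [10, 1, 8, 5, 9] (all sums mod 11).
  S_0 = Σ v_i r_i = 4·10 + 6·1 + 5·8 + 1·5 + 6·9 = 145 ≡ 2.
  S_1 = Σ v_i α_i r_i = 4·6·10 + 6·10·1 + 5·2·8 + 1·3·5 + 6·4·9 = 611 ≡ 6.
  α_i^2 mod 11 = [3, 1, 4, 9, 5].
  S_2 = Σ v_i α_i^2 r_i = 4·3·10 + 6·1·1 + 5·4·8 + 1·9·5 + 6·5·9 = 601 ≡ 7.
  S = (2, 6, 7) ≠ 0, so r is not a codeword (an error is present).
Step 3: locate the error. For a single error e at position i, S_ℓ = v_i·e·α_i^ℓ, so α_err = S_1/S_0.
  S_0^{−1} = 2^{−1} = 6 (mod 11), so α_err = 6·6 = 36 ≡ 3 = α_4. Error position i = 4.
  Consistency check: S_2/S_1 = 7·2 = 14 ≡ 3 = α_err ✓ (single-error assumption holds).
Step 4: error magnitude e = S_0/v_4 = S_0·∏_{j≠4}(α_4 − α_j) = 2·1 = 2 ≡ 2 (mod 11).
Step 5: correct position 4: c_4 = r_4 − e = 5 − 2 ≡ 3 (mod 11). Hence c = [10, 1, 8, 3, 9].
  Check: interpolating c through the α_i gives m(x) = 7 + 6·x (degree < 2) with m(α_i) = c_i for every i, so c is indeed a codeword.


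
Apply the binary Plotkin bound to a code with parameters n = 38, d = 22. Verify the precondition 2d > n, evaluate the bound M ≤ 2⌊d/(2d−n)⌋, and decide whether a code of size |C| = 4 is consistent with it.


Plotkin bound M ≤ 6; given |C| = 4 ≤ bound (satisfied).

Check applicability: 2d = 44, n = 38.
2d − n = 6 > 0, so Plotkin applies.
Compute d/(2d−n) = 22/6 ≈ 3.6667.
⌊d/(2d−n)⌋ = 3.
Plotkin bound: M ≤ 2·3 = 6.
Given |C| = 4, check: satisfied.
This |C| is below the Plotkin bound.


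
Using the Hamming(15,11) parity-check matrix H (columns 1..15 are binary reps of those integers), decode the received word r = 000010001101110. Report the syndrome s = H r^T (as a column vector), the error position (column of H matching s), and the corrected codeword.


s = (1, 0, 0, 1)^T, error position = 9, corrected codeword c = 000010000101110

Compute s = H r^T mod 2 one row at a time:
  s_1 = 0 + 1 + 1 + 0 + 1 + 1 + 1 + 0 = 5 ≡ 1 (mod 2).
  s_2 = 0 + 1 + 0 + 0 + 1 + 1 + 1 + 0 = 4 ≡ 0 (mod 2).
  s_3 = 0 + 0 + 0 + 0 + 1 + 0 + 1 + 0 = 2 ≡ 0 (mod 2).
  s_4 = 0 + 0 + 1 + 0 + 1 + 0 + 1 + 0 = 3 ≡ 1 (mod 2).
s = (1, 0, 0, 1)^T — this equals column 9 of H (binary 1001), so error is at position 9.
Correct: flip bit 9 of r = 000010001101110 to get c = 000010000101110.


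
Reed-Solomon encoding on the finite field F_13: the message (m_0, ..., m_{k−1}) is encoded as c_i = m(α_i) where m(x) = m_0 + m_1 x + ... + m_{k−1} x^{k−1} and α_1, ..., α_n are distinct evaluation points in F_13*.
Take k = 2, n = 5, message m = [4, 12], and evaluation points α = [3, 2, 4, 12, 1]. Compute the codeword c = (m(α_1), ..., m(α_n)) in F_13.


c = [1, 2, 0, 5, 3]

Message polynomial: m(x) = 4 + 12·x (mod 13).
For each evaluation point α_i, compute m(α_i) mod 13:
  α_1 = 3: Horner steps 12 → 1, so m(3) = 1.
  α_2 = 2: Horner steps 12 → 2, so m(2) = 2.
  α_3 = 4: Horner steps 12 → 0, so m(4) = 0.
  α_4 = 12: Horner steps 12 → 5, so m(12) = 5.
  α_5 = 1: Horner steps 12 → 3, so m(1) = 3.
Codeword c = [1, 2, 0, 5, 3] ∈ F_13^5.


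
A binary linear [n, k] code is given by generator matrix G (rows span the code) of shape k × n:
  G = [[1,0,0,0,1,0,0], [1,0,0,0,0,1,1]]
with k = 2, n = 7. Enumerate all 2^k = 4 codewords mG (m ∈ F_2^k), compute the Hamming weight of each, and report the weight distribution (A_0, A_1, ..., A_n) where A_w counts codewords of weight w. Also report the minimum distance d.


Weight distribution: A_0 = 1, A_2 = 1, A_3 = 2. Minimum distance d = 2.

Enumerate all 2^2 = 4 messages m ∈ F_2^2.
For each, compute codeword c = mG in F_2^7, then tally its weight.
  m = 00 → c = 0000000, weight = 0.
  m = 10 → c = 1000100, weight = 2.
  m = 01 → c = 1000011, weight = 3.
  m = 11 → c = 0000111, weight = 3.
Tally weights:
  weight 0: 1 codewords.
  weight 2: 1 codewords.
  weight 3: 2 codewords.
Minimum distance d = smallest w > 0 with A_w > 0 = 2.
Sanity: Σ A_w = 4 = 2^2 = 4 ✓.


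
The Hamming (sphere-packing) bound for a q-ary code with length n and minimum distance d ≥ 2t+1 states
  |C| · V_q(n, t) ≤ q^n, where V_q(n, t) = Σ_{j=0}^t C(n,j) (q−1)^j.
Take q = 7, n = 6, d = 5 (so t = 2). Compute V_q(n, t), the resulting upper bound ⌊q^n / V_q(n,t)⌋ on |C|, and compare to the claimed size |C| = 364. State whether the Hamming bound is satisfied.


V_q(n, t) = 577, q^n = 117649, Hamming bound = 203, |C| = 364 > bound (violated).

Step 1: Compute V_q(n, t) = Σ_{j=0}^2 C(n, j) (q−1)^j.
  j = 0: C(6,0)·(6)^0 = 1·1 = 1.
  j = 1: C(6,1)·(6)^1 = 6·6 = 36.
  j = 2: C(6,2)·(6)^2 = 15·36 = 540.
  V_q(n, t) = 1 + 36 + 540 = 577.
Step 2: q^n = 7^6 = 117649.
Step 3: Hamming bound ⌊q^n / V_q(n,t)⌋ = ⌊117649/577⌋ = 203.
Step 4: Compare |C| = 364 to 203: violated.
The claimed |C| lies above the Hamming bound, so no 7-ary code of length 6 with d ≥ 5 can have 364 codewords.


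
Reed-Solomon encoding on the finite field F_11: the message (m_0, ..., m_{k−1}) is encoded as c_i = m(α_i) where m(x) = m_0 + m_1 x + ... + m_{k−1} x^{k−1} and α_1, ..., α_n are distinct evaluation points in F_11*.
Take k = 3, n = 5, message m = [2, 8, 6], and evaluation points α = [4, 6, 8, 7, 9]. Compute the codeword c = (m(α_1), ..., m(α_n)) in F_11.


c = [9, 2, 10, 0, 10]

Message polynomial: m(x) = 2 + 8·x + 6·x^2 (mod 11).
For each evaluation point α_i, compute m(α_i) mod 11:
  α_1 = 4: Horner steps 6 → 10 → 9, so m(4) = 9.
  α_2 = 6: Horner steps 6 → 0 → 2, so m(6) = 2.
  α_3 = 8: Horner steps 6 → 1 → 10, so m(8) = 10.
  α_4 = 7: Horner steps 6 → 6 → 0, so m(7) = 0.
  α_5 = 9: Horner steps 6 → 7 → 10, so m(9) = 10.
Codeword c = [9, 2, 10, 0, 10] ∈ F_11^5.


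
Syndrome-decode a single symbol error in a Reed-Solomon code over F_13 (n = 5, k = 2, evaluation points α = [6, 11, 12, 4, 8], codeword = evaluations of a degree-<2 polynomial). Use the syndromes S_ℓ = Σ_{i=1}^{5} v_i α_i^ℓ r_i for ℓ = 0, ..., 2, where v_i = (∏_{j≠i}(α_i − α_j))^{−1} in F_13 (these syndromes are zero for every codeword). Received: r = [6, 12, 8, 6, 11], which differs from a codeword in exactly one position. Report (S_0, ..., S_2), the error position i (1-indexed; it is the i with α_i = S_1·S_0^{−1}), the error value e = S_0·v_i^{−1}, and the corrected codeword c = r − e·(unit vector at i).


S = (3, 12, 9), error at position 4, error magnitude e = 5, c = [6, 12, 8, 1, 11].

Step 1: column multipliers v_i = (∏_{j≠i}(α_i − α_j))^{−1} mod 13.
  i = 1 (α = 6): (6−11)(6−12)(6−4)(6−8) = (−5)·(−6)·2·(−2) = −120 ≡ 10, so v_1 = 10^{−1} = 4 (mod 13).
  i = 2 (α = 11): (11−6)(11−12)(11−4)(11−8) = 5·(−1)·7·3 = −105 ≡ 12, so v_2 = 12^{−1} = 12 (mod 13).
  i = 3 (α = 12): (12−6)(12−11)(12−4)(12−8) = 6·1·8·4 = 192 ≡ 10, so v_3 = 10^{−1} = 4 (mod 13).
  i = 4 (α = 4): (4−6)(4−11)(4−12)(4−8) = (−2)·(−7)·(−8)·(−4) = 448 ≡ 6, so v_4 = 6^{−1} = 11 (mod 13).
  i = 5 (α = 8): (8−6)(8−11)(8−12)(8−4) = 2·(−3)·(−4)·4 = 96 ≡ 5, so v_5 = 5^{−1} = 8 (mod 13).
  v = [4, 12, 4, 11, 8].
Step 2: syndromes of r = [6, 12, 8, 6, 11] (all sums mod 13).
  S_0 = Σ v_i r_i = 4·6 + 12·12 + 4·8 + 11·6 + 8·11 = 354 ≡ 3.
  S_1 = Σ v_i α_i r_i = 4·6·6 + 12·11·12 + 4·12·8 + 11·4·6 + 8·8·11 = 3080 ≡ 12.
  α_i^2 mod 13 = [10, 4, 1, 3, 12].
  S_2 = Σ v_i α_i^2 r_i = 4·10·6 + 12·4·12 + 4·1·8 + 11·3·6 + 8·12·11 = 2102 ≡ 9.
  S = (3, 12, 9) ≠ 0, so r is not a codeword (an error is present).
Step 3: locate the error. For a single error e at position i, S_ℓ = v_i·e·α_i^ℓ, so α_err = S_1/S_0.
  S_0^{−1} = 3^{−1} = 9 (mod 13), so α_err = 12·9 = 108 ≡ 4 = α_4. Error position i = 4.
  Consistency check: S_2/S_1 = 9·12 = 108 ≡ 4 = α_err ✓ (single-error assumption holds).
Step 4: error magnitude e = S_0/v_4 = S_0·∏_{j≠4}(α_4 − α_j) = 3·6 = 18 ≡ 5 (mod 13).
Step 5: correct position 4: c_4 = r_4 − e = 6 − 5 ≡ 1 (mod 13). Hence c = [6, 12, 8, 1, 11].
  Check: interpolating c through the α_i gives m(x) = 4 + 9·x (degree < 2) with m(α_i) = c_i for every i, so c is indeed a codeword.


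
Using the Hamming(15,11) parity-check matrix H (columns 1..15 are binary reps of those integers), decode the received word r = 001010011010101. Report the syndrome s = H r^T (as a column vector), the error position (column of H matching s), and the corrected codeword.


s = (1, 1, 1, 0)^T, error position = 14, corrected codeword c = 001010011010111

Compute s = H r^T mod 2 one row at a time:
  s_1 = 1 + 1 + 0 + 1 + 0 + 1 + 0 + 1 = 5 ≡ 1 (mod 2).
  s_2 = 0 + 1 + 0 + 0 + 0 + 1 + 0 + 1 = 3 ≡ 1 (mod 2).
  s_3 = 0 + 1 + 0 + 0 + 0 + 1 + 0 + 1 = 3 ≡ 1 (mod 2).
  s_4 = 0 + 1 + 1 + 0 + 1 + 1 + 1 + 1 = 6 ≡ 0 (mod 2).
s = (1, 1, 1, 0)^T — this equals column 14 of H (binary 1110), so error is at position 14.
Correct: flip bit 14 of r = 001010011010101 to get c = 001010011010111.


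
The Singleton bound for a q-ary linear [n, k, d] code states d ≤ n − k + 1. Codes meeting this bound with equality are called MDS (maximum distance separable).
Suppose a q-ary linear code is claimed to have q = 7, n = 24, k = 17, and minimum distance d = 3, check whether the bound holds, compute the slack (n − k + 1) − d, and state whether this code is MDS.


Singleton RHS = n − k + 1 = 8, slack = 5, bound satisfied, not MDS.

Singleton bound: d ≤ n − k + 1.
Here n = 24, k = 17, so n − k + 1 = 8.
Given d = 3, check d ≤ 8: YES.
Slack = (n − k + 1) − d = 5.
The code is NOT MDS (slack = 5 > 0).
Description: the claimed parameters are [24, 17, 3]_7; such a code would be non-MDS.


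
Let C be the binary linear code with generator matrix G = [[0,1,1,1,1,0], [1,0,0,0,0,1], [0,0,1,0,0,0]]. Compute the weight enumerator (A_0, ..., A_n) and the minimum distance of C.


Weight distribution: A_0 = 1, A_1 = 1, A_2 = 1, A_3 = 2, A_4 = 1, A_5 = 1, A_6 = 1. Minimum distance d = 1.

Enumerate all 2^3 = 8 messages m ∈ F_2^3.
For each, compute codeword c = mG in F_2^6, then tally its weight.
  m = 000 → c = 000000, weight = 0.
  m = 100 → c = 011110, weight = 4.
  m = 010 → c = 100001, weight = 2.
  m = 110 → c = 111111, weight = 6.
  m = 001 → c = 001000, weight = 1.
  m = 101 → c = 010110, weight = 3.
  m = 011 → c = 101001, weight = 3.
  m = 111 → c = 110111, weight = 5.
Tally weights:
  weight 0: 1 codewords.
  weight 1: 1 codewords.
  weight 2: 1 codewords.
  weight 3: 2 codewords.
  weight 4: 1 codewords.
  weight 5: 1 codewords.
  weight 6: 1 codewords.
Minimum distance d = smallest w > 0 with A_w > 0 = 1.
Sanity: Σ A_w = 8 = 2^3 = 8 ✓.


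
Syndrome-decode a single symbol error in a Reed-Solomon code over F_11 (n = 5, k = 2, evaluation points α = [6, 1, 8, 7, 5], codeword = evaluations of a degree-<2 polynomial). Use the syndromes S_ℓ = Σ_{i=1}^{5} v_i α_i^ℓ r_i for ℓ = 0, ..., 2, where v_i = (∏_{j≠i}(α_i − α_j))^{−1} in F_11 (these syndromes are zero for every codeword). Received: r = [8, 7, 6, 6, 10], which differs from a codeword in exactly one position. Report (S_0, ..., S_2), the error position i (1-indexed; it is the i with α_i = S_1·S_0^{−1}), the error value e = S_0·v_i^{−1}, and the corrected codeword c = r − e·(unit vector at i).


S = (10, 3, 2), error at position 3, error magnitude e = 2, c = [8, 7, 4, 6, 10].

Step 1: column multipliers v_i = (∏_{j≠i}(α_i − α_j))^{−1} mod 11.
  i = 1 (α = 6): (6−1)(6−8)(6−7)(6−5) = 5·(−2)·(−1)·1 = 10 ≡ 10, so v_1 = 10^{−1} = 10 (mod 11).
  i = 2 (α = 1): (1−6)(1−8)(1−7)(1−5) = (−5)·(−7)·(−6)·(−4) = 840 ≡ 4, so v_2 = 4^{−1} = 3 (mod 11).
  i = 3 (α = 8): (8−6)(8−1)(8−7)(8−5) = 2·7·1·3 = 42 ≡ 9, so v_3 = 9^{−1} = 5 (mod 11).
  i = 4 (α = 7): (7−6)(7−1)(7−8)(7−5) = 1·6·(−1)·2 = −12 ≡ 10, so v_4 = 10^{−1} = 10 (mod 11).
  i = 5 (α = 5): (5−6)(5−1)(5−8)(5−7) = (−1)·4·(−3)·(−2) = −24 ≡ 9, so v_5 = 9^{−1} = 5 (mod 11).
  v = [10, 3, 5, 10, 5].
Step 2: syndromes of r = [8, 7, 6, 6, 10] (all sums mod 11).
  S_0 = Σ v_i r_i = 10·8 + 3·7 + 5·6 + 10·6 + 5·10 = 241 ≡ 10.
  S_1 = Σ v_i α_i r_i = 10·6·8 + 3·1·7 + 5·8·6 + 10·7·6 + 5·5·10 = 1411 ≡ 3.
  α_i^2 mod 11 = [3, 1, 9, 5, 3].
  S_2 = Σ v_i α_i^2 r_i = 10·3·8 + 3·1·7 + 5·9·6 + 10·5·6 + 5·3·10 = 981 ≡ 2.
  S = (10, 3, 2) ≠ 0, so r is not a codeword (an error is present).
Step 3: locate the error. For a single error e at position i, S_ℓ = v_i·e·α_i^ℓ, so α_err = S_1/S_0.
  S_0^{−1} = 10^{−1} = 10 (mod 11), so α_err = 3·10 = 30 ≡ 8 = α_3. Error position i = 3.
  Consistency check: S_2/S_1 = 2·4 = 8 ≡ 8 = α_err ✓ (single-error assumption holds).
Step 4: error magnitude e = S_0/v_3 = S_0·∏_{j≠3}(α_3 − α_j) = 10·9 = 90 ≡ 2 (mod 11).
Step 5: correct position 3: c_3 = r_3 − e = 6 − 2 ≡ 4 (mod 11). Hence c = [8, 7, 4, 6, 10].
  Check: interpolating c through the α_i gives m(x) = 9 + 9·x (degree < 2) with m(α_i) = c_i for every i, so c is indeed a codeword.


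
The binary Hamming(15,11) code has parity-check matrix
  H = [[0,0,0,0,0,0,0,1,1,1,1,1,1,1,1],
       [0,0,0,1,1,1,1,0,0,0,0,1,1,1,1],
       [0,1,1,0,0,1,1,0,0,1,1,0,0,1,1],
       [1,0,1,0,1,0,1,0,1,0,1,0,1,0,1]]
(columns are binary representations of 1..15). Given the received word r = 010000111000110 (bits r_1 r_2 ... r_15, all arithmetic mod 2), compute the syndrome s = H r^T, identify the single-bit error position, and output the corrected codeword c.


s = (0, 1, 1, 1)^T, error position = 7, corrected codeword c = 010000011000110

Compute s = H r^T mod 2 one row at a time:
  s_1 = 1 + 1 + 0 + 0 + 0 + 1 + 1 + 0 = 4 ≡ 0 (mod 2).
  s_2 = 0 + 0 + 0 + 1 + 0 + 1 + 1 + 0 = 3 ≡ 1 (mod 2).
  s_3 = 1 + 0 + 0 + 1 + 0 + 0 + 1 + 0 = 3 ≡ 1 (mod 2).
  s_4 = 0 + 0 + 0 + 1 + 1 + 0 + 1 + 0 = 3 ≡ 1 (mod 2).
s = (0, 1, 1, 1)^T — this equals column 7 of H (binary 0111), so error is at position 7.
Correct: flip bit 7 of r = 010000111000110 to get c = 010000011000110.


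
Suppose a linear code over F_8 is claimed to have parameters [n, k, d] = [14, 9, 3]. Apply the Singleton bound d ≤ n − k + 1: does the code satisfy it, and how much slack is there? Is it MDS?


Singleton RHS = n − k + 1 = 6, slack = 3, bound satisfied, not MDS.

Singleton bound: d ≤ n − k + 1.
Here n = 14, k = 9, so n − k + 1 = 6.
Given d = 3, check d ≤ 6: YES.
Slack = (n − k + 1) − d = 3.
The code is NOT MDS (slack = 3 > 0).
Description: the claimed parameters are [14, 9, 3]_8; such a code would be non-MDS.


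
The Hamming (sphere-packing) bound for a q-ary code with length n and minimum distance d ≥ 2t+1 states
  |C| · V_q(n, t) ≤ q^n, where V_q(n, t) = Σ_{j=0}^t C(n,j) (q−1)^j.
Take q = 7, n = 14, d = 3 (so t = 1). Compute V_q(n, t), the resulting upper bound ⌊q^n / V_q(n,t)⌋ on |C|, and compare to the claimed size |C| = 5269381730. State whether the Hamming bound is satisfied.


V_q(n, t) = 85, q^n = 678223072849, Hamming bound = 7979094974, |C| = 5269381730 ≤ bound (satisfied).

Step 1: Compute V_q(n, t) = Σ_{j=0}^1 C(n, j) (q−1)^j.
  j = 0: C(14,0)·(6)^0 = 1·1 = 1.
  j = 1: C(14,1)·(6)^1 = 14·6 = 84.
  V_q(n, t) = 1 + 84 = 85.
Step 2: q^n = 7^14 = 678223072849.
Step 3: Hamming bound ⌊q^n / V_q(n,t)⌋ = ⌊678223072849/85⌋ = 7979094974.
Step 4: Compare |C| = 5269381730 to 7979094974: satisfied.
The claimed |C| lies below the Hamming bound.


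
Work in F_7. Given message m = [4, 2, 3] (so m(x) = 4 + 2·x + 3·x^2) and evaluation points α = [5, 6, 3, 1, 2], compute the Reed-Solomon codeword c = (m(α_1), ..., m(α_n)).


c = [5, 5, 2, 2, 6]

Message polynomial: m(x) = 4 + 2·x + 3·x^2 (mod 7).
For each evaluation point α_i, compute m(α_i) mod 7:
  α_1 = 5: Horner steps 3 → 3 → 5, so m(5) = 5.
  α_2 = 6: Horner steps 3 → 6 → 5, so m(6) = 5.
  α_3 = 3: Horner steps 3 → 4 → 2, so m(3) = 2.
  α_4 = 1: Horner steps 3 → 5 → 2, so m(1) = 2.
  α_5 = 2: Horner steps 3 → 1 → 6, so m(2) = 6.
Codeword c = [5, 5, 2, 2, 6] ∈ F_7^5.


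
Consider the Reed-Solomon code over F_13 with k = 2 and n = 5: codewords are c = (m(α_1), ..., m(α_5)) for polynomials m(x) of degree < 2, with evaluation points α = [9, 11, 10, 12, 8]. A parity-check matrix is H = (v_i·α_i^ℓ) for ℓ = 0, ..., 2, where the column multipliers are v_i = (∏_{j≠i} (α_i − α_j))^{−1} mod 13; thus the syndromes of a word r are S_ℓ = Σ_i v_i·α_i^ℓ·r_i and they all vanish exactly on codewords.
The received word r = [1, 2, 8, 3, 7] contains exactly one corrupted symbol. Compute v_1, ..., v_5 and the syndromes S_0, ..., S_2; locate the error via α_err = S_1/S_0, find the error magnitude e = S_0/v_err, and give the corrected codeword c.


S = (3, 10, 3), error at position 4, error magnitude e = 7, c = [1, 2, 8, 9, 7].

Step 1: column multipliers v_i = (∏_{j≠i}(α_i − α_j))^{−1} mod 13.
  i = 1 (α = 9): (9−11)(9−10)(9−12)(9−8) = (−2)·(−1)·(−3)·1 = −6 ≡ 7, so v_1 = 7^{−1} = 2 (mod 13).
  i = 2 (α = 11): (11−9)(11−10)(11−12)(11−8) = 2·1·(−1)·3 = −6 ≡ 7, so v_2 = 7^{−1} = 2 (mod 13).
  i = 3 (α = 10): (10−9)(10−11)(10−12)(10−8) = 1·(−1)·(−2)·2 = 4 ≡ 4, so v_3 = 4^{−1} = 10 (mod 13).
  i = 4 (α = 12): (12−9)(12−11)(12−10)(12−8) = 3·1·2·4 = 24 ≡ 11, so v_4 = 11^{−1} = 6 (mod 13).
  i = 5 (α = 8): (8−9)(8−11)(8−10)(8−12) = (−1)·(−3)·(−2)·(−4) = 24 ≡ 11, so v_5 = 11^{−1} = 6 (mod 13).
  v = [2, 2, 10, 6, 6].
Step 2: syndromes of r = [1, 2, 8, 3, 7] (all sums mod 13).
  S_0 = Σ v_i r_i = 2·1 + 2·2 + 10·8 + 6·3 + 6·7 = 146 ≡ 3.
  S_1 = Σ v_i α_i r_i = 2·9·1 + 2·11·2 + 10·10·8 + 6·12·3 + 6·8·7 = 1414 ≡ 10.
  α_i^2 mod 13 = [3, 4, 9, 1, 12].
  S_2 = Σ v_i α_i^2 r_i = 2·3·1 + 2·4·2 + 10·9·8 + 6·1·3 + 6·12·7 = 1264 ≡ 3.
  S = (3, 10, 3) ≠ 0, so r is not a codeword (an error is present).
Step 3: locate the error. For a single error e at position i, S_ℓ = v_i·e·α_i^ℓ, so α_err = S_1/S_0.
  S_0^{−1} = 3^{−1} = 9 (mod 13), so α_err = 10·9 = 90 ≡ 12 = α_4. Error position i = 4.
  Consistency check: S_2/S_1 = 3·4 = 12 ≡ 12 = α_err ✓ (single-error assumption holds).
Step 4: error magnitude e = S_0/v_4 = S_0·∏_{j≠4}(α_4 − α_j) = 3·11 = 33 ≡ 7 (mod 13).
Step 5: correct position 4: c_4 = r_4 − e = 3 − 7 ≡ 9 (mod 13). Hence c = [1, 2, 8, 9, 7].
  Check: interpolating c through the α_i gives m(x) = 3 + 7·x (degree < 2) with m(α_i) = c_i for every i, so c is indeed a codeword.


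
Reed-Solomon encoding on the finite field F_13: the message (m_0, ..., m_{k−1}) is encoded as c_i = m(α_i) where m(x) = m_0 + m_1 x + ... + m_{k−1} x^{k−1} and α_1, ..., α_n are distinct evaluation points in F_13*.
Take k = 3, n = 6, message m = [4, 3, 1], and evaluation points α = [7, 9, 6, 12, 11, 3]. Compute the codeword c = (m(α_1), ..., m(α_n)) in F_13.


c = [9, 8, 6, 2, 2, 9]

Message polynomial: m(x) = 4 + 3·x + 1·x^2 (mod 13).
For each evaluation point α_i, compute m(α_i) mod 13:
  α_1 = 7: Horner steps 1 → 10 → 9, so m(7) = 9.
  α_2 = 9: Horner steps 1 → 12 → 8, so m(9) = 8.
  α_3 = 6: Horner steps 1 → 9 → 6, so m(6) = 6.
  α_4 = 12: Horner steps 1 → 2 → 2, so m(12) = 2.
  α_5 = 11: Horner steps 1 → 1 → 2, so m(11) = 2.
  α_6 = 3: Horner steps 1 → 6 → 9, so m(3) = 9.
Codeword c = [9, 8, 6, 2, 2, 9] ∈ F_13^6.


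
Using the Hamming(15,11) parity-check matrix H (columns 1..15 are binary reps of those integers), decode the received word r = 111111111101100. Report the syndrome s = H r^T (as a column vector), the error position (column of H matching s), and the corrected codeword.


s = (1, 0, 1, 0)^T, error position = 10, corrected codeword c = 111111111001100

Compute s = H r^T mod 2 one row at a time:
  s_1 = 1 + 1 + 1 + 0 + 1 + 1 + 0 + 0 = 5 ≡ 1 (mod 2).
  s_2 = 1 + 1 + 1 + 1 + 1 + 1 + 0 + 0 = 6 ≡ 0 (mod 2).
  s_3 = 1 + 1 + 1 + 1 + 1 + 0 + 0 + 0 = 5 ≡ 1 (mod 2).
  s_4 = 1 + 1 + 1 + 1 + 1 + 0 + 1 + 0 = 6 ≡ 0 (mod 2).
s = (1, 0, 1, 0)^T — this equals column 10 of H (binary 1010), so error is at position 10.
Correct: flip bit 10 of r = 111111111101100 to get c = 111111111001100.


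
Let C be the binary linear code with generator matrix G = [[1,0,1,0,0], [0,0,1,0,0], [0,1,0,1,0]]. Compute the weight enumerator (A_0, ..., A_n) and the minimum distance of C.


Weight distribution: A_0 = 1, A_1 = 2, A_2 = 2, A_3 = 2, A_4 = 1. Minimum distance d = 1.

Enumerate all 2^3 = 8 messages m ∈ F_2^3.
For each, compute codeword c = mG in F_2^5, then tally its weight.
  m = 000 → c = 00000, weight = 0.
  m = 100 → c = 10100, weight = 2.
  m = 010 → c = 00100, weight = 1.
  m = 110 → c = 10000, weight = 1.
  m = 001 → c = 01010, weight = 2.
  m = 101 → c = 11110, weight = 4.
  m = 011 → c = 01110, weight = 3.
  m = 111 → c = 11010, weight = 3.
Tally weights:
  weight 0: 1 codewords.
  weight 1: 2 codewords.
  weight 2: 2 codewords.
  weight 3: 2 codewords.
  weight 4: 1 codewords.
Minimum distance d = smallest w > 0 with A_w > 0 = 1.
Sanity: Σ A_w = 8 = 2^3 = 8 ✓.


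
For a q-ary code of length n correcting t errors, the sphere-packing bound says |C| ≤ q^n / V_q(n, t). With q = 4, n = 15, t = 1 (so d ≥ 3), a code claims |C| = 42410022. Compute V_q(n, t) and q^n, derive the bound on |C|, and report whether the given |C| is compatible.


V_q(n, t) = 46, q^n = 1073741824, Hamming bound = 23342213, |C| = 42410022 > bound (violated).

Step 1: Compute V_q(n, t) = Σ_{j=0}^1 C(n, j) (q−1)^j.
  j = 0: C(15,0)·(3)^0 = 1·1 = 1.
  j = 1: C(15,1)·(3)^1 = 15·3 = 45.
  V_q(n, t) = 1 + 45 = 46.
Step 2: q^n = 4^15 = 1073741824.
Step 3: Hamming bound ⌊q^n / V_q(n,t)⌋ = ⌊1073741824/46⌋ = 23342213.
Step 4: Compare |C| = 42410022 to 23342213: violated.
The claimed |C| lies above the Hamming bound, so no 4-ary code of length 15 with d ≥ 3 can have 42410022 codewords.


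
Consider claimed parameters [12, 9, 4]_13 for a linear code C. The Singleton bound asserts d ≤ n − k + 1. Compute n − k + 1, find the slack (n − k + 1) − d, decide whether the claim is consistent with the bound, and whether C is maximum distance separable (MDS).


Singleton RHS = n − k + 1 = 4, slack = 0, bound satisfied, MDS.

Singleton bound: d ≤ n − k + 1.
Here n = 12, k = 9, so n − k + 1 = 4.
Given d = 4, check d ≤ 4: YES.
Slack = (n − k + 1) − d = 0.
The code is MDS (slack = 0).
Description: the claimed parameters are [12, 9, 4]_13; such a code would be MDS (meets Singleton bound).


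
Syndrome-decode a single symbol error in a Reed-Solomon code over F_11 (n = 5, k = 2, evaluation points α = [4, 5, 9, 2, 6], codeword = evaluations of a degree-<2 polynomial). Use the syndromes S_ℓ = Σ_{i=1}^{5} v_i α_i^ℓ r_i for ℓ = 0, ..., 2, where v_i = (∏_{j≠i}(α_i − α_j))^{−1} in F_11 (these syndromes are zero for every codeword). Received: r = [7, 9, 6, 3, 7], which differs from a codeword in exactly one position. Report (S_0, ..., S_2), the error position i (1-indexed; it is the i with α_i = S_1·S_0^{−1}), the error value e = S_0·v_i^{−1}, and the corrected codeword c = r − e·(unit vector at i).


S = (2, 1, 6), error at position 5, error magnitude e = 7, c = [7, 9, 6, 3, 0].

Step 1: column multipliers v_i = (∏_{j≠i}(α_i − α_j))^{−1} mod 11.
  i = 1 (α = 4): (4−5)(4−9)(4−2)(4−6) = (−1)·(−5)·2·(−2) = −20 ≡ 2, so v_1 = 2^{−1} = 6 (mod 11).
  i = 2 (α = 5): (5−4)(5−9)(5−2)(5−6) = 1·(−4)·3·(−1) = 12 ≡ 1, so v_2 = 1^{−1} = 1 (mod 11).
  i = 3 (α = 9): (9−4)(9−5)(9−2)(9−6) = 5·4·7·3 = 420 ≡ 2, so v_3 = 2^{−1} = 6 (mod 11).
  i = 4 (α = 2): (2−4)(2−5)(2−9)(2−6) = (−2)·(−3)·(−7)·(−4) = 168 ≡ 3, so v_4 = 3^{−1} = 4 (mod 11).
  i = 5 (α = 6): (6−4)(6−5)(6−9)(6−2) = 2·1·(−3)·4 = −24 ≡ 9, so v_5 = 9^{−1} = 5 (mod 11).
  v = [6, 1, 6, 4, 5].
Step 2: syndromes of r = [7, 9, 6, 3, 7] (all sums mod 11).
  S_0 = Σ v_i r_i = 6·7 + 1·9 + 6·6 + 4·3 + 5·7 = 134 ≡ 2.
  S_1 = Σ v_i α_i r_i = 6·4·7 + 1·5·9 + 6·9·6 + 4·2·3 + 5·6·7 = 771 ≡ 1.
  α_i^2 mod 11 = [5, 3, 4, 4, 3].
  S_2 = Σ v_i α_i^2 r_i = 6·5·7 + 1·3·9 + 6·4·6 + 4·4·3 + 5·3·7 = 534 ≡ 6.
  S = (2, 1, 6) ≠ 0, so r is not a codeword (an error is present).
Step 3: locate the error. For a single error e at position i, S_ℓ = v_i·e·α_i^ℓ, so α_err = S_1/S_0.
  S_0^{−1} = 2^{−1} = 6 (mod 11), so α_err = 1·6 = 6 ≡ 6 = α_5. Error position i = 5.
  Consistency check: S_2/S_1 = 6·1 = 6 ≡ 6 = α_err ✓ (single-error assumption holds).
Step 4: error magnitude e = S_0/v_5 = S_0·∏_{j≠5}(α_5 − α_j) = 2·9 = 18 ≡ 7 (mod 11).
Step 5: correct position 5: c_5 = r_5 − e = 7 − 7 ≡ 0 (mod 11). Hence c = [7, 9, 6, 3, 0].
  Check: interpolating c through the α_i gives m(x) = 10 + 2·x (degree < 2) with m(α_i) = c_i for every i, so c is indeed a codeword.


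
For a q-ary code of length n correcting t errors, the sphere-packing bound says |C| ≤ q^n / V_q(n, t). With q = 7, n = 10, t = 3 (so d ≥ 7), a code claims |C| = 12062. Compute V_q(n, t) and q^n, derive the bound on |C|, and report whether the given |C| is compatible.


V_q(n, t) = 27601, q^n = 282475249, Hamming bound = 10234, |C| = 12062 > bound (violated).

Step 1: Compute V_q(n, t) = Σ_{j=0}^3 C(n, j) (q−1)^j.
  j = 0: C(10,0)·(6)^0 = 1·1 = 1.
  j = 1: C(10,1)·(6)^1 = 10·6 = 60.
  j = 2: C(10,2)·(6)^2 = 45·36 = 1620.
  j = 3: C(10,3)·(6)^3 = 120·216 = 25920.
  V_q(n, t) = 1 + 60 + 1620 + 25920 = 27601.
Step 2: q^n = 7^10 = 282475249.
Step 3: Hamming bound ⌊q^n / V_q(n,t)⌋ = ⌊282475249/27601⌋ = 10234.
Step 4: Compare |C| = 12062 to 10234: violated.
The claimed |C| lies above the Hamming bound, so no 7-ary code of length 10 with d ≥ 7 can have 12062 codewords.
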